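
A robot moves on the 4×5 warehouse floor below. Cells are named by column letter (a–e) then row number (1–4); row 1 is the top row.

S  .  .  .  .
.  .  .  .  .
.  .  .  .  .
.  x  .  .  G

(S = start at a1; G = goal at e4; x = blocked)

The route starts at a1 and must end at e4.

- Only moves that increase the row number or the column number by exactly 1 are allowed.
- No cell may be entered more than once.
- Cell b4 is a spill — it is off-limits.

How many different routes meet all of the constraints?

31

A right/down-only route from a1 to e4 makes exactly 3 down-moves and 4 right-moves in some order.
With no other constraints that would be C(7,3) = 35 routes.
Subtract routes through each blocked cell (inclusion–exclusion for overlaps): − through b4: 4 → 31.
That gives 31 routes.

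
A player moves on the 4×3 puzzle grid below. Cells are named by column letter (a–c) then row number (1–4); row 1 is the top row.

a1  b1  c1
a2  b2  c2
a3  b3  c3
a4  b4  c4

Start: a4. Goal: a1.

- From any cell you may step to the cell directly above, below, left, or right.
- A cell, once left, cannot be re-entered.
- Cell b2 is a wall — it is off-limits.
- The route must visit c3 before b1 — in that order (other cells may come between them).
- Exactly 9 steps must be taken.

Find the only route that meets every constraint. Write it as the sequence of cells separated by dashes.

a4 - a3 - b3 - b4 - c4 - c3 - c2 - c1 - b1 - a1

The waypoints must appear in the order c3, b1, with no cell reused.
Route from a4: up 1 to a3, right 1 to b3, down 1 to b4, right 1 to c4, up 3 to c1, left 2 to a1 — 9 moves in all.
Check: order respected (c3 at step 5, b1 at step 8); 9 moves as required.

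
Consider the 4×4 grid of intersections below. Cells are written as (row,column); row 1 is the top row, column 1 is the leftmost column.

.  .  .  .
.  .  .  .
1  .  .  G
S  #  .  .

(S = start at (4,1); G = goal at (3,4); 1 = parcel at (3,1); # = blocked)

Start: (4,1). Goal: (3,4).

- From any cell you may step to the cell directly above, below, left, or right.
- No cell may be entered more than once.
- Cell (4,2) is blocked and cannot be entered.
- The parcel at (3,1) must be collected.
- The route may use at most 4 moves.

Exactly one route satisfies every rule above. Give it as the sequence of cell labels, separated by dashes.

(4,1) - (3,1) - (3,2) - (3,3) - (3,4)

The 4-move cap with required stops at (3,1) leaves no slack for detours.
Route from (4,1): up to (3,1), 3× right (reaching (3,4)) — 4 moves in all.
Check: all required cells visited; 4 ≤ 4 moves.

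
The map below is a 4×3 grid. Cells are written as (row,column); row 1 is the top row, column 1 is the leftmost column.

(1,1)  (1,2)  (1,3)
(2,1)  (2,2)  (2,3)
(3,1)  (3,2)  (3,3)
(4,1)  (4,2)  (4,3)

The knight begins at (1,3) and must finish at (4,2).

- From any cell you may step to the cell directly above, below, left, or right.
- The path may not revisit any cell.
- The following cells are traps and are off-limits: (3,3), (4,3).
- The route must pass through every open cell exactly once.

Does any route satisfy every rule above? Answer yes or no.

Colour the cells like a checkerboard: each orthogonal step flips colour, so a Hamiltonian route alternates colours. Here there are 5 cells of one colour and 5 of the other, with start on the same colour as the goal — the counts and endpoints can't be arranged into an alternating sequence of length 10, so no Hamiltonian route exists.

no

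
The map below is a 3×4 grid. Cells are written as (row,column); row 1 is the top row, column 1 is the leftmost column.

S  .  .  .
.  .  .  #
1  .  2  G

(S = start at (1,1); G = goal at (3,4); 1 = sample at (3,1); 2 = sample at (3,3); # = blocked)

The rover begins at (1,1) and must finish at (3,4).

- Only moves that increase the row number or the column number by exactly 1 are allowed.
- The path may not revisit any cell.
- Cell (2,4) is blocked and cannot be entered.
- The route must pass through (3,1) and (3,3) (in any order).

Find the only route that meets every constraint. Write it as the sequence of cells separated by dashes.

Moves only go right or down, so the column and row indices never decrease.
Route from (1,1): 2× down (reaching (3,1)), 3× right (reaching (3,4)) — 5 moves in all.
Check: all required cells visited.

(1,1) - (2,1) - (3,1) - (3,2) - (3,3) - (3,4)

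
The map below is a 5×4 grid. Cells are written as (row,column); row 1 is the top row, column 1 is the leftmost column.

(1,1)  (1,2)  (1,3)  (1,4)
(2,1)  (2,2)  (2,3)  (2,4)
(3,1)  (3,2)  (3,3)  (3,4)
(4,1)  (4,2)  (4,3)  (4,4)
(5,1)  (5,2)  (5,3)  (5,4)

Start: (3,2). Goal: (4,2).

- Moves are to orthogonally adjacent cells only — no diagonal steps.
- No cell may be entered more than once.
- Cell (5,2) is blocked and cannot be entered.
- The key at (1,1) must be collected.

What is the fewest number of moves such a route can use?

7

Any route passes through (1,1) somewhere between (3,2) and (4,2). Summing Manhattan distances along the two legs ((3,2) → (1,1) → (4,2)) gives a lower bound of 3 + 4 = 7 moves.
A route of 7 moves achieves this: (3,2) → (2,2) → (1,2) → (1,1) → (2,1) → (3,1) → (4,1) → (4,2).
Since 7 matches the lower bound, it is optimal.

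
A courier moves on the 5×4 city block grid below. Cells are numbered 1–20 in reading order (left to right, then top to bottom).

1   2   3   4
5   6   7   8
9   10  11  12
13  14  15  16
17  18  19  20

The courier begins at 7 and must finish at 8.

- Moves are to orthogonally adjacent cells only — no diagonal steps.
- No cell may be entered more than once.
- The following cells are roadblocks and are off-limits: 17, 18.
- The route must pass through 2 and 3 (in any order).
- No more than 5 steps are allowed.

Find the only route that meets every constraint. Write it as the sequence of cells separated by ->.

7 -> 6 -> 2 -> 3 -> 4 -> 8

The budget equals the shortest possible length, so every move has to be on a shortest route through the required cells.
Route from 7: left 1 to 6, up 1 to 2, right 2 to 4, down 1 to 8 — 5 moves in all.
Check: all required cells visited; 5 ≤ 5 moves.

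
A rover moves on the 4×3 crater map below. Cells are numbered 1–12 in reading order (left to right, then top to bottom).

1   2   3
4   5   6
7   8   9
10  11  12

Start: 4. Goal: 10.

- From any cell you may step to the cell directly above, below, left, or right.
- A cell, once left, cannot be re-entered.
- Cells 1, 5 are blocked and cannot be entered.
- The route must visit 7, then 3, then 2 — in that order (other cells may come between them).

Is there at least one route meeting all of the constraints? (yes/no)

no

2 must be visited but has only one open neighbour (3), and it is neither the start nor the goal — the route would have to enter and leave through 3, re-entering it.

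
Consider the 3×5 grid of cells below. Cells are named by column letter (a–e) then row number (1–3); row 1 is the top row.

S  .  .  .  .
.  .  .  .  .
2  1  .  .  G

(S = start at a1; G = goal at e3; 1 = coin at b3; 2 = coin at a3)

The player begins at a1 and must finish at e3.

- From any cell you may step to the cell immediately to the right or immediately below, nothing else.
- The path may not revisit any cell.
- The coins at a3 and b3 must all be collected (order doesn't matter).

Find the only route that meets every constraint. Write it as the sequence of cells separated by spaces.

a1 a2 a3 b3 c3 d3 e3

Moves only go right or down, so the column and row indices never decrease.
Route from a1: 2× down (reaching a3), 4× right (reaching e3) — 6 moves in all.
Check: all required cells visited.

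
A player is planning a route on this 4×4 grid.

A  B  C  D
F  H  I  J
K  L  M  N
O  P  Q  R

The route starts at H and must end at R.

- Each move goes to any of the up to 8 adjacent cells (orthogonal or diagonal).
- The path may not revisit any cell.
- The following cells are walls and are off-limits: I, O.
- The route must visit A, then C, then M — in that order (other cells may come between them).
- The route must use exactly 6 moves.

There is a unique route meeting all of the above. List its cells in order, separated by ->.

H -> A -> B -> C -> J -> M -> R

The waypoints must appear in the order A, C, M, with no cell reused.
Route from H: up-left 1 to A, right 2 to C, down-right 1 to J, down-left 1 to M, down-right 1 to R — 6 moves in all.
Check: order respected (A at step 1, C at step 3, M at step 5); 6 moves as required.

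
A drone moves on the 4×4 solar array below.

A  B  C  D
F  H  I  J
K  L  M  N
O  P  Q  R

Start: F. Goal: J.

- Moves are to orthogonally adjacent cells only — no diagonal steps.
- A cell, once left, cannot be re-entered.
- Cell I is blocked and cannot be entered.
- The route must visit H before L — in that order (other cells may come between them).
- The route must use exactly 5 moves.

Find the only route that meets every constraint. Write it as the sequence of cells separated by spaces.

The waypoints must appear in the order H, L, with no cell reused.
Route from F: right 1 to H, down 1 to L, right 2 to N, up 1 to J — 5 moves in all.
Check: order respected (H at step 1, L at step 2); 5 moves as required.

F H L M N J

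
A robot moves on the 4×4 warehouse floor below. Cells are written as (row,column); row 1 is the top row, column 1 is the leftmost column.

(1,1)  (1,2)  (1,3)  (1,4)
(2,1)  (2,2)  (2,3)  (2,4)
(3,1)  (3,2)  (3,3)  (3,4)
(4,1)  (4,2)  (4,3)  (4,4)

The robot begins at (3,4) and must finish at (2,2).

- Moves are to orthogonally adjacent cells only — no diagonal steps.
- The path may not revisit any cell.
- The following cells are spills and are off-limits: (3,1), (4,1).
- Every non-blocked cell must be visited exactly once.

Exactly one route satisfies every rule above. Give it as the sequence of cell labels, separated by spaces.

(3,4) (4,4) (4,3) (4,2) (3,2) (3,3) (2,3) (2,4) (1,4) (1,3) (1,2) (1,1) (2,1) (2,2)

Need to visit all 14 open cells exactly once, starting at (3,4) and ending at (2,2).
Cell (1,4) has only two open neighbours ((2,4) and (1,3)), so the path must pass straight through it: one of those is the cell it's entered from and the other is where it exits.
Route from (3,4): down to (4,4), 2× left (reaching (4,2)), up to (3,2), right to (3,3), up to (2,3), right to (2,4), up to (1,4), 3× left (reaching (1,1)), down to (2,1), right to (2,2) — 13 moves in all.
Check: all 14 open cells covered.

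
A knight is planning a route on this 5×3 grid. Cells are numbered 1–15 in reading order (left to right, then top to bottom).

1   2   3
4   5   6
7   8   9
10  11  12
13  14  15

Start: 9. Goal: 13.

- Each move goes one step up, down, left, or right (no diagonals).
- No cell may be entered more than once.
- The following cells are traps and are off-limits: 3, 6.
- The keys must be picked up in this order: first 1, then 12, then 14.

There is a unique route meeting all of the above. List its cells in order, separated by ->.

The waypoints must appear in the order 1, 12, 14, with no cell reused.
Route from 9: left 1 to 8, up 2 to 2, left 1 to 1, down 3 to 10, right 2 to 12, down 1 to 15, left 2 to 13 — 12 moves in all.
Check: order respected (1 at step 4, 12 at step 9, 14 at step 11).

9 -> 8 -> 5 -> 2 -> 1 -> 4 -> 7 -> 10 -> 11 -> 12 -> 15 -> 14 -> 13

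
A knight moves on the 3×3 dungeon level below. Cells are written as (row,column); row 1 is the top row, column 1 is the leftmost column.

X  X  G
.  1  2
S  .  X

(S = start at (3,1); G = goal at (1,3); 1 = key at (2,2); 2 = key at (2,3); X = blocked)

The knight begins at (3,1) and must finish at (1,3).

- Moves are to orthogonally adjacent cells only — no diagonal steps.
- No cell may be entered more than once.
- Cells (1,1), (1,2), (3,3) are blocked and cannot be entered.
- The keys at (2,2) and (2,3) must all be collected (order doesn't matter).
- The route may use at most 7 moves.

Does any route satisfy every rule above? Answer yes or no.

yes

One route that works: (3,1) → (2,1) → (2,2) → (2,3) → (1,3).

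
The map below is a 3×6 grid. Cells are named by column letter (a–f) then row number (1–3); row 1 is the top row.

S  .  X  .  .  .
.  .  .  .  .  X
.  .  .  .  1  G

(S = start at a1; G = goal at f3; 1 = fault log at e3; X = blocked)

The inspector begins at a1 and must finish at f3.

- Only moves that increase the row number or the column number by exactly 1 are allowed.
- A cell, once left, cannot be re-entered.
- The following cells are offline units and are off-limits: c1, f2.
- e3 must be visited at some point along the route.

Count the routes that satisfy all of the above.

A right/down-only route from a1 to f3 makes exactly 2 down-moves and 5 right-moves in some order.
With no other constraints that would be C(7,2) = 21 routes.
Split at e3 and multiply the segment counts (each segment already excludes blocked cells): a1→e3: 9; e3→f3: 1; product = 9.
That gives 9 routes.

9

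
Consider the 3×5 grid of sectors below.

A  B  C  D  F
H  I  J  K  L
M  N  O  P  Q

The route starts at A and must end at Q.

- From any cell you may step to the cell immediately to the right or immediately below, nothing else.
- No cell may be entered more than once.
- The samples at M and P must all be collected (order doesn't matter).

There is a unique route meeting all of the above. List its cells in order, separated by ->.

Moves only go right or down, so the column and row indices never decrease.
Route from A: down 2 to M, right 4 to Q — 6 moves in all.
Check: all required cells visited.

A -> H -> M -> N -> O -> P -> Q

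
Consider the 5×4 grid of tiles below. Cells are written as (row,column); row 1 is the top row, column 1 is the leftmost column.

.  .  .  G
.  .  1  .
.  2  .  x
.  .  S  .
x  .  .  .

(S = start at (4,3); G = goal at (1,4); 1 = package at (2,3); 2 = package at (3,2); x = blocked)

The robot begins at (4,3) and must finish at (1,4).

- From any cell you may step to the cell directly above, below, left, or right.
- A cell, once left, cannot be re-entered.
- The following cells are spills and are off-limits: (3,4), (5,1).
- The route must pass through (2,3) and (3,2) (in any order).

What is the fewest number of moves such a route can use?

6

Any route passes through (2,3) and (3,2) in some order between (4,3) and (1,4). Summing Manhattan distances along each leg and taking the cheapest ordering ((4,3) → (3,2) → (2,3) → (1,4)) gives a lower bound of 2 + 2 + 2 = 6 moves.
A route of 6 moves achieves this: (4,3) → (3,3) → (3,2) → (2,2) → (2,3) → (1,3) → (1,4).
Since 6 matches the lower bound, it is optimal.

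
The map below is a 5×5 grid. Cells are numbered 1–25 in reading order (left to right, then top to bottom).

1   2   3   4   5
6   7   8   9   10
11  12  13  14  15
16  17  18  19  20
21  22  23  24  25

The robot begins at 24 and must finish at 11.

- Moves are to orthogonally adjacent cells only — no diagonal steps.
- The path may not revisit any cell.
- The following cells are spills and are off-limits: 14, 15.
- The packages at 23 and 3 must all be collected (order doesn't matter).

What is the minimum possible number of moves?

9

Any route passes through 23 and 3 in some order between 24 and 11. Summing Manhattan distances along each leg and taking the cheapest ordering (24 → 23 → 3 → 11) gives a lower bound of 1 + 4 + 4 = 9 moves.
A route of 9 moves achieves this: 24 → 23 → 18 → 13 → 8 → 3 → 2 → 7 → 12 → 11.
Since 9 matches the lower bound, it is optimal.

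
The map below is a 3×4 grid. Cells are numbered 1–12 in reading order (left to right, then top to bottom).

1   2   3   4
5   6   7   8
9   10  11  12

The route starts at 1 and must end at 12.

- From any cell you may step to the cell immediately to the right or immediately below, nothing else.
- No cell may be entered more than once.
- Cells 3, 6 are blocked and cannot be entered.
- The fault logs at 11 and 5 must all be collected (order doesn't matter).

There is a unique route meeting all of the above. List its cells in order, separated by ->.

Moves only go right or down, so the column and row indices never decrease.
Route from 1: down 2 to 9, right 3 to 12 — 5 moves in all.
Check: all required cells visited.

1 -> 5 -> 9 -> 10 -> 11 -> 12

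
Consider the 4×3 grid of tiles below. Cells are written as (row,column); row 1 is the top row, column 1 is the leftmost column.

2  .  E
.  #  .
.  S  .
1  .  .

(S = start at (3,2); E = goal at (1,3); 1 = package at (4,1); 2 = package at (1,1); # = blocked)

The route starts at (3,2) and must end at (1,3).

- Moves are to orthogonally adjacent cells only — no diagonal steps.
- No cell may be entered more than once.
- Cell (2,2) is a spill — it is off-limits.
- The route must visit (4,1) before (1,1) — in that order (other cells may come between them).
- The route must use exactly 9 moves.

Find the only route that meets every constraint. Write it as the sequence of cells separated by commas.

(3,2), (3,3), (4,3), (4,2), (4,1), (3,1), (2,1), (1,1), (1,2), (1,3)

The waypoints must appear in the order (4,1), (1,1), with no cell reused.
Route from (3,2): right 1 to (3,3), down 1 to (4,3), left 2 to (4,1), up 3 to (1,1), right 2 to (1,3) — 9 moves in all.
Check: order respected (1 at step 4, 2 at step 7); 9 moves as required.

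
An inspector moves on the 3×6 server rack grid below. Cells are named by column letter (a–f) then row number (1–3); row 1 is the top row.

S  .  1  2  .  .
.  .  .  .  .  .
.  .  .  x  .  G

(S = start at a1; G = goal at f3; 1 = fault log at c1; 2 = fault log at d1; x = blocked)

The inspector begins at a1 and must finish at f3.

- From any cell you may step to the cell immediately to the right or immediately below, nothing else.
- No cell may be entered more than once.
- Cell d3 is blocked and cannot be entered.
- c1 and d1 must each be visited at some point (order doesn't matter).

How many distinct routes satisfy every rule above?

A right/down-only route from a1 to f3 makes exactly 2 down-moves and 5 right-moves in some order.
With no other constraints that would be C(7,2) = 21 routes.
A monotone route can only reach the required cells in the order c1, d1, so split there and multiply the segment counts (each segment already excludes blocked cells): a1→c1: 1; c1→d1: 1; d1→f3: 5; product = 5.
That gives 5 routes.

5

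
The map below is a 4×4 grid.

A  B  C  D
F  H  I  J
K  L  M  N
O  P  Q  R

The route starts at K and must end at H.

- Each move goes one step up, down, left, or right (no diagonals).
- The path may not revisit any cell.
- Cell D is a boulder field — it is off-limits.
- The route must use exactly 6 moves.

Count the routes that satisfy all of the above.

Need simple routes of exactly 6 moves from K to H (Manhattan distance 2, so 2 moves are spent on a detour and 2 undoing it).
Enumerating: K F A B C I H | K O P L M I H | K O P Q M I H | K O P Q M L H | K L P Q M I H | K L M I C B H | K L M N J I H.
That gives 7 routes.

7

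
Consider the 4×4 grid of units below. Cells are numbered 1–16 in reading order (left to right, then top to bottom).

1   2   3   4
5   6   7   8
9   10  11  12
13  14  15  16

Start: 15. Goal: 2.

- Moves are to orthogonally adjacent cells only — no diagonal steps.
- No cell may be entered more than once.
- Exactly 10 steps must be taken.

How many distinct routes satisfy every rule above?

28

Need simple routes of exactly 10 moves from 15 to 2 (Manhattan distance 4, so 3 moves are spent on a detour and 3 undoing it).
Branch systematically from the start, pruning whenever the remaining move budget drops below the Manhattan distance to 2 or differs from it in parity. Grouping the completions by first move — via 11: 5; via 14: 12; via 16: 11 — and summing: 5 + 12 + 11 = 28.
That gives 28 routes.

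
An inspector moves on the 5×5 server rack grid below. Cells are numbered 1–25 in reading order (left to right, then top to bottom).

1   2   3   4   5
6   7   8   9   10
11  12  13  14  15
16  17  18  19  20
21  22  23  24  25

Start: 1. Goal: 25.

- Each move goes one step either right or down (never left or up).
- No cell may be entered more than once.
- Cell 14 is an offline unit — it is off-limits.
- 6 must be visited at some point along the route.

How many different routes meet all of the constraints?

23

A right/down-only route from 1 to 25 makes exactly 4 down-moves and 4 right-moves in some order.
With no other constraints that would be C(8,4) = 70 routes.
Split at 6 and multiply the segment counts (each segment already excludes blocked cells): 1→6: 1; 6→25: 23; product = 23.
That gives 23 routes.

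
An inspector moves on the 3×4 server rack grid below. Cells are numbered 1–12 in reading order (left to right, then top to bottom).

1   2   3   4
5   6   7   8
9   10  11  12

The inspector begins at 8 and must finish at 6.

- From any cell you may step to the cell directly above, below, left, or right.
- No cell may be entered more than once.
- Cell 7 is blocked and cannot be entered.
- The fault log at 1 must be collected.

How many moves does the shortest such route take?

6

Any route passes through 1 somewhere between 8 and 6. Summing Manhattan distances along the two legs (8 → 1 → 6) gives a lower bound of 4 + 2 = 6 moves.
A route of 6 moves achieves this: 8 → 4 → 3 → 2 → 1 → 5 → 6.
Since 6 matches the lower bound, it is optimal.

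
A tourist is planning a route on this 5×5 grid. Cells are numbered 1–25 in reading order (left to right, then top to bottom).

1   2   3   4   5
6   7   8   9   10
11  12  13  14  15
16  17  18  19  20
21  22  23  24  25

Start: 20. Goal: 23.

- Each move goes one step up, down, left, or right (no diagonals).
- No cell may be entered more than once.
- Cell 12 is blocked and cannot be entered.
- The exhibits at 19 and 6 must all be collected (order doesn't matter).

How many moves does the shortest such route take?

Any route passes through 19 and 6 in some order between 20 and 23. Summing Manhattan distances along each leg and taking the cheapest ordering (20 → 19 → 6 → 23) gives a lower bound of 1 + 5 + 5 = 11 moves.
A route of 11 moves achieves this: 20 → 19 → 14 → 9 → 8 → 7 → 6 → 11 → 16 → 21 → 22 → 23.
Since 11 matches the lower bound, it is optimal.

11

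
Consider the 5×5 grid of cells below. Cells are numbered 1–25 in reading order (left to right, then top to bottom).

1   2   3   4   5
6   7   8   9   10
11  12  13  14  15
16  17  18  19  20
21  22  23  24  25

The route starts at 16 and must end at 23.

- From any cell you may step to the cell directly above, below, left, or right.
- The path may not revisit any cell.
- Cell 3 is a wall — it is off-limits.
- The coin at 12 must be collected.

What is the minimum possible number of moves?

Any route passes through 12 somewhere between 16 and 23. Summing Manhattan distances along the two legs (16 → 12 → 23) gives a lower bound of 2 + 3 = 5 moves.
A route of 5 moves achieves this: 16 → 11 → 12 → 17 → 22 → 23.
Since 5 matches the lower bound, it is optimal.

5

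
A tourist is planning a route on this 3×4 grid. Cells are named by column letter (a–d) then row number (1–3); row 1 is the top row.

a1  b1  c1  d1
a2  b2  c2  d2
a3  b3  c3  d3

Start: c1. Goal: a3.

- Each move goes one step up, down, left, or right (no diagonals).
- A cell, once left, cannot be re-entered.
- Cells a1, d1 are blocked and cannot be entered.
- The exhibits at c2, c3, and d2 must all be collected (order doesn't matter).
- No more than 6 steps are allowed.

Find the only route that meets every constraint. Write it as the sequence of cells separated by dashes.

c1 - c2 - d2 - d3 - c3 - b3 - a3

The budget equals the shortest possible length, so every move has to be on a shortest route through the required cells.
Route from c1: down 1 to c2, right 1 to d2, down 1 to d3, left 3 to a3 — 6 moves in all.
Check: all required cells visited; 6 ≤ 6 moves.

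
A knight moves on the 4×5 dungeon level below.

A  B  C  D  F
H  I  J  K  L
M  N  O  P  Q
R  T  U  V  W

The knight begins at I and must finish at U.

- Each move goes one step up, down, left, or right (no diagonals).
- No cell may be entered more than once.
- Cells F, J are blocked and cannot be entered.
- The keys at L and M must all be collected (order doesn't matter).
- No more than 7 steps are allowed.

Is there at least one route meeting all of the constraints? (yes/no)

no

Even ignoring the no-revisit rule, getting from I to U, taking the cheapest ordering I → M → L → U needs at least 2 + 5 + 4 = 11 moves (Manhattan distance per leg), which exceeds the 7-move limit.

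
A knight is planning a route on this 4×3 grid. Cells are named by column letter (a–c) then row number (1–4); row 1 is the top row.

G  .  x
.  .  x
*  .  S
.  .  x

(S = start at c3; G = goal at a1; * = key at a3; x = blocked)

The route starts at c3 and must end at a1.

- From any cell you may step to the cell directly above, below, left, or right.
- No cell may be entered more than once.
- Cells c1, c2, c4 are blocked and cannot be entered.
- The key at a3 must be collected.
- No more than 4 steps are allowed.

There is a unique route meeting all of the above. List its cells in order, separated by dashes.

c3 - b3 - a3 - a2 - a1

Any route must reach a3 and still end at a1 within 4 moves, so the order of the required stops is forced.
Route from c3: 2× left (reaching a3), 2× up (reaching a1) — 4 moves in all.
Check: all required cells visited; 4 ≤ 4 moves.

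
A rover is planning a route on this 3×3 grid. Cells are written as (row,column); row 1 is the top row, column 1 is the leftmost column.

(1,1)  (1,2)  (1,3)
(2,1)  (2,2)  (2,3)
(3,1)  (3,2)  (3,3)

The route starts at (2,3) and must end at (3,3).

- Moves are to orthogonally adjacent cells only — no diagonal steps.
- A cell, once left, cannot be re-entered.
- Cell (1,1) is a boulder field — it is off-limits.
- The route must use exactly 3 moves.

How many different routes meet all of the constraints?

1

Need simple routes of exactly 3 moves from (2,3) to (3,3) (Manhattan distance 1, so 1 moves are spent on a detour and 1 undoing it).
Enumerating: (2,3) (2,2) (3,2) (3,3).
That gives 1 route.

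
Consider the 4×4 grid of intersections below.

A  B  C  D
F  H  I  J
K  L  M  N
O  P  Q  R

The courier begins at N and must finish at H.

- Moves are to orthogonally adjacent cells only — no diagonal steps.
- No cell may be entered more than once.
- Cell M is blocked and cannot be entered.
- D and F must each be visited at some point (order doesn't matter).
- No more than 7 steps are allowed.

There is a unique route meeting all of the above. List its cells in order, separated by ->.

The 7-move cap with required stops at D, F leaves no slack for detours.
Route from N: up 2 to D, left 3 to A, down 1 to F, right 1 to H — 7 moves in all.
Check: all required cells visited; 7 ≤ 7 moves.

N -> J -> D -> C -> B -> A -> F -> H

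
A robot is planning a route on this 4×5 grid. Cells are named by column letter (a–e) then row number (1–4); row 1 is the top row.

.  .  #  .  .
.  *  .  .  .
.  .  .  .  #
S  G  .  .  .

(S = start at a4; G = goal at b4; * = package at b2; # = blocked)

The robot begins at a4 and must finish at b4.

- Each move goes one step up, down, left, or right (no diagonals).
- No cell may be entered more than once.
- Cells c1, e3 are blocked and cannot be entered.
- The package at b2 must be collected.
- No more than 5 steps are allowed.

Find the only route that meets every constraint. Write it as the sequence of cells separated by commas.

The 5-move cap with required stops at b2 leaves no slack for detours.
Route from a4: 2× up (reaching a2), right to b2, 2× down (reaching b4) — 5 moves in all.
Check: all required cells visited; 5 ≤ 5 moves.

a4, a3, a2, b2, b3, b4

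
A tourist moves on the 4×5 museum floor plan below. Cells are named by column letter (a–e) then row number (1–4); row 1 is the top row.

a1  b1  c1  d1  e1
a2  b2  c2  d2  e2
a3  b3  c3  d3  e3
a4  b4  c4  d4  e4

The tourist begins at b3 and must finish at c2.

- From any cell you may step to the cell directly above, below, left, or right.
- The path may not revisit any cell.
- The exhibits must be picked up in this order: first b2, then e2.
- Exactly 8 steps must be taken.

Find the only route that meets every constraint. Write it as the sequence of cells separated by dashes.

The waypoints must appear in the order b2, e2, with no cell reused.
Route from b3: 2× up (reaching b1), 3× right (reaching e1), down to e2, 2× left (reaching c2) — 8 moves in all.
Check: order respected (b2 at step 1, e2 at step 6); 8 moves as required.

b3 - b2 - b1 - c1 - d1 - e1 - e2 - d2 - c2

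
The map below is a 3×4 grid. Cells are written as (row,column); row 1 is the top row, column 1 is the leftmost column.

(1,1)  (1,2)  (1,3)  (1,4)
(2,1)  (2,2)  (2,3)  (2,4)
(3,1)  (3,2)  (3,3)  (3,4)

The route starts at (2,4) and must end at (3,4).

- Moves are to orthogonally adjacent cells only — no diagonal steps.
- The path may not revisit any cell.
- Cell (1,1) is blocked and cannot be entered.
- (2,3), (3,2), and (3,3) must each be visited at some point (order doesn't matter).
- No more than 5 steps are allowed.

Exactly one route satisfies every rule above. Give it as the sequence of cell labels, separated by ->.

The budget equals the shortest possible length, so every move has to be on a shortest route through the required cells.
Route from (2,4): 2× left (reaching (2,2)), down to (3,2), 2× right (reaching (3,4)) — 5 moves in all.
Check: all required cells visited; 5 ≤ 5 moves.

(2,4) -> (2,3) -> (2,2) -> (3,2) -> (3,3) -> (3,4)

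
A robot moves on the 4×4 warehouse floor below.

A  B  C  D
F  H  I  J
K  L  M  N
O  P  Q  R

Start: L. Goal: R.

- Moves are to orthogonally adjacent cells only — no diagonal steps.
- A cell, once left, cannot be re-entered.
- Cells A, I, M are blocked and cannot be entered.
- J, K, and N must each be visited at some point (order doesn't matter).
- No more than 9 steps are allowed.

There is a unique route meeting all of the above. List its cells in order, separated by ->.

The 9-move cap with required stops at J, K, N leaves no slack for detours.
Route from L: left 1 to K, up 1 to F, right 1 to H, up 1 to B, right 2 to D, down 3 to R — 9 moves in all.
Check: all required cells visited; 9 ≤ 9 moves.

L -> K -> F -> H -> B -> C -> D -> J -> N -> R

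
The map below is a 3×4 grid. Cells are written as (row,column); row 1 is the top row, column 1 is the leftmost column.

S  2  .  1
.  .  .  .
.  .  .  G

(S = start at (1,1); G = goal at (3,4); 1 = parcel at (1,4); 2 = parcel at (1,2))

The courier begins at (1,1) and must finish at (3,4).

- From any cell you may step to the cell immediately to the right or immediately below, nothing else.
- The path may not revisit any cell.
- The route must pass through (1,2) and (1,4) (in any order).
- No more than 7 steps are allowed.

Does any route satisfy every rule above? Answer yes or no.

yes

One route that works: (1,1) → (1,2) → (1,3) → (1,4) → (2,4) → (3,4).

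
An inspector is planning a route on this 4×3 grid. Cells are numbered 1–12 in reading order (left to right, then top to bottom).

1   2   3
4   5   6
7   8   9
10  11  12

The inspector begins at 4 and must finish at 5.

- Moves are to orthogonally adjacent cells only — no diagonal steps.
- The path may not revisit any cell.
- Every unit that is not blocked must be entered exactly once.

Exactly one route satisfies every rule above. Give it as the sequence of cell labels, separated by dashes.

4 - 1 - 2 - 3 - 6 - 9 - 12 - 11 - 10 - 7 - 8 - 5

Need to visit all 12 open cells exactly once, starting at 4 and ending at 5.
Cell 12 has only two open neighbours (9 and 11), so the path must pass straight through it: one of those is the cell it's entered from and the other is where it exits.
Route from 4: up 1 to 1, right 2 to 3, down 3 to 12, left 2 to 10, up 1 to 7, right 1 to 8, up 1 to 5 — 11 moves in all.
Check: all 12 open cells covered.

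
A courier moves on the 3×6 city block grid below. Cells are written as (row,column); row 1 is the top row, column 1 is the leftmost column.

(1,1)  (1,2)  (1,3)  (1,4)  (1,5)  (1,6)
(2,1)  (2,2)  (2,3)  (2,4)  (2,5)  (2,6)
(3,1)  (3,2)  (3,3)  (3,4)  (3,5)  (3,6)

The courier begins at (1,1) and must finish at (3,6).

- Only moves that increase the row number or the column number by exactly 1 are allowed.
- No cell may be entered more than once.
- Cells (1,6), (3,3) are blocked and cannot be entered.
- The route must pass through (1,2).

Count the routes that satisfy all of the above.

11

A right/down-only route from (1,1) to (3,6) makes exactly 2 down-moves and 5 right-moves in some order.
With no other constraints that would be C(7,2) = 21 routes.
Split at (1,2) and multiply the segment counts (each segment already excludes blocked cells): (1,1)→(1,2): 1; (1,2)→(3,6): 11; product = 11.
That gives 11 routes.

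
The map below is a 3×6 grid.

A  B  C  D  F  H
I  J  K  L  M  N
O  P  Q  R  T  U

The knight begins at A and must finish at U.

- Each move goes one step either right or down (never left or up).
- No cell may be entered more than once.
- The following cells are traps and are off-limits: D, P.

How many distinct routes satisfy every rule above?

12

A right/down-only route from A to U makes exactly 2 down-moves and 5 right-moves in some order.
With no other constraints that would be C(7,2) = 21 routes.
Subtract routes through each blocked cell (inclusion–exclusion for overlaps): − through D: 6 − through P: 3 → 12.
That gives 12 routes.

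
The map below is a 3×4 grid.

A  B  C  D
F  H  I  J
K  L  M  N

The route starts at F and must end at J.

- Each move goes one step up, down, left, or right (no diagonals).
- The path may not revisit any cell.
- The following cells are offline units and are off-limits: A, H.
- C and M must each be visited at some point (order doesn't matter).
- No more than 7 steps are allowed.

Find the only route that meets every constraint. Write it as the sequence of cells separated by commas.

The budget equals the shortest possible length, so every move has to be on a shortest route through the required cells.
Route from F: down to K, 2× right (reaching M), 2× up (reaching C), right to D, down to J — 7 moves in all.
Check: all required cells visited; 7 ≤ 7 moves.

F, K, L, M, I, C, D, J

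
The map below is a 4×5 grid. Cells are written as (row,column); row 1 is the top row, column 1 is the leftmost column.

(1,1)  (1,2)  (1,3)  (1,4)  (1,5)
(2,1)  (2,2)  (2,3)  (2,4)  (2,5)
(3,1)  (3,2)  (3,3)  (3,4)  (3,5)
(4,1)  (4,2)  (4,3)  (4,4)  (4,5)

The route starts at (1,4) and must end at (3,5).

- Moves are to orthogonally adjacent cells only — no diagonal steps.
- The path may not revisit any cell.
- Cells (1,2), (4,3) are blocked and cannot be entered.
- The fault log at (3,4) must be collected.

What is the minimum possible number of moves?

3

Any route passes through (3,4) somewhere between (1,4) and (3,5). Summing Manhattan distances along the two legs ((1,4) → (3,4) → (3,5)) gives a lower bound of 2 + 1 = 3 moves.
A route of 3 moves achieves this: (1,4) → (2,4) → (3,4) → (3,5).
Since 3 matches the lower bound, it is optimal.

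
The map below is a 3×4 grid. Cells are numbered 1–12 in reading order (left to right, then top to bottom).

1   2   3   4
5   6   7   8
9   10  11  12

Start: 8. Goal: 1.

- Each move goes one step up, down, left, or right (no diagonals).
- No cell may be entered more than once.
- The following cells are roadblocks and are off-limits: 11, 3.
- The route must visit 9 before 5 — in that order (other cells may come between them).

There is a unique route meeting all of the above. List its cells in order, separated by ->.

The waypoints must appear in the order 9, 5, with no cell reused.
Route from 8: left 2 to 6, down 1 to 10, left 1 to 9, up 2 to 1 — 6 moves in all.
Check: order respected (9 at step 4, 5 at step 5).

8 -> 7 -> 6 -> 10 -> 9 -> 5 -> 1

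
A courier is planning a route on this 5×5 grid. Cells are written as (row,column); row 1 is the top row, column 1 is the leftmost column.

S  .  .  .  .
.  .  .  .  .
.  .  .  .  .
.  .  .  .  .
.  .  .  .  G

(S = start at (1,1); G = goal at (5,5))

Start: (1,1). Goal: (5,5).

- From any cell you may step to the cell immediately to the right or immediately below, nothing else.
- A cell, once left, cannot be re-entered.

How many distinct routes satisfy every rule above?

70

A right/down-only route from (1,1) to (5,5) makes exactly 4 down-moves and 4 right-moves in some order.
With no other constraints that would be C(8,4) = 70 routes.
That gives 70 routes.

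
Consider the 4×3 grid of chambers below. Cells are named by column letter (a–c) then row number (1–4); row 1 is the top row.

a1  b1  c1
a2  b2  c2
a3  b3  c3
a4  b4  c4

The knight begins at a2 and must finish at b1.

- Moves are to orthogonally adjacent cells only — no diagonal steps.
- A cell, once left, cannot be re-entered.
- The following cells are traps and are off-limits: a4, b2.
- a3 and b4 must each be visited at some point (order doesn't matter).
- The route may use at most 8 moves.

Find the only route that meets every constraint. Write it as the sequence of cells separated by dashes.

Any route must reach a3 and b4 and still end at b1 within 8 moves, so the order of the required stops is forced.
Route from a2: down 1 to a3, right 1 to b3, down 1 to b4, right 1 to c4, up 3 to c1, left 1 to b1 — 8 moves in all.
Check: all required cells visited; 8 ≤ 8 moves.

a2 - a3 - b3 - b4 - c4 - c3 - c2 - c1 - b1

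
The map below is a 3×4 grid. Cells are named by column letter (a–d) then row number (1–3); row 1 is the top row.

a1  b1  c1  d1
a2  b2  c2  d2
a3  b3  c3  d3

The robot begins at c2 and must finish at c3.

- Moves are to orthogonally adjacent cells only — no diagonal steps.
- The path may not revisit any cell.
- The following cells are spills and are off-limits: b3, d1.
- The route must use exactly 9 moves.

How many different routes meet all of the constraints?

Need simple routes of exactly 9 moves from c2 to c3 (Manhattan distance 1, so 4 moves are spent on a detour and 4 undoing it).
No route satisfies every constraint, so the count is 0.

0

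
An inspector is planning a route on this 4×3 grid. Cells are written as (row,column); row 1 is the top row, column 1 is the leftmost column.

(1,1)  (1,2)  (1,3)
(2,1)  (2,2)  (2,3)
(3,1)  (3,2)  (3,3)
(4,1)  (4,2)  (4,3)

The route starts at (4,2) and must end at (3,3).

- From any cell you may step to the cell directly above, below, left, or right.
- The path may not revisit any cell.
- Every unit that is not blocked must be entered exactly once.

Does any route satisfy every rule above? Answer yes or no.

Colour the cells like a checkerboard: each orthogonal step flips colour, so a Hamiltonian route alternates colours. Here there are 6 cells of one colour and 6 of the other, with start on the same colour as the goal — the counts and endpoints can't be arranged into an alternating sequence of length 12, so no Hamiltonian route exists.

no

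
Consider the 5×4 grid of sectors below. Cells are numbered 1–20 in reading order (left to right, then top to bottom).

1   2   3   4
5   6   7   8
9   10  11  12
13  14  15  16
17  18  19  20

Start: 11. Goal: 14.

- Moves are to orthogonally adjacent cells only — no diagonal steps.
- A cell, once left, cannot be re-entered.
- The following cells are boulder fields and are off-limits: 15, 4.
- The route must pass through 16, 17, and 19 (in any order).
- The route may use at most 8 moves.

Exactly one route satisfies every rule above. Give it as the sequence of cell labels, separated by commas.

11, 12, 16, 20, 19, 18, 17, 13, 14

The budget equals the shortest possible length, so every move has to be on a shortest route through the required cells.
Route from 11: right to 12, 2× down (reaching 20), 3× left (reaching 17), up to 13, right to 14 — 8 moves in all.
Check: all required cells visited; 8 ≤ 8 moves.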